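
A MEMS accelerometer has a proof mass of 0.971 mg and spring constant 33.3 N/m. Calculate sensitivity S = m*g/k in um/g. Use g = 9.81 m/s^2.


Step 1: Convert mass: m = 0.971 mg = 9.71e-07 kg
Step 2: S = m * g / k = 9.71e-07 * 9.81 / 33.3
Step 3: S = 2.86e-07 m/g
Step 4: Convert to um/g: S = 0.286 um/g


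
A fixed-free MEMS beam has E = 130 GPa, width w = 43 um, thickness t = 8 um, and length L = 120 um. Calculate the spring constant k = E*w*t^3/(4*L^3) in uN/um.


Step 1: Convert E to consistent units (1 GPa = 1000 uN/um^2).
E = 130 GPa = 130000 uN/um^2
Step 2: Compute t^3 = 8^3 = 512
Step 3: Compute L^3 = 120^3 = 1728000
Step 4: k = 130000 * 43 * 512 / (4 * 1728000)
k = 414.0741 uN/um


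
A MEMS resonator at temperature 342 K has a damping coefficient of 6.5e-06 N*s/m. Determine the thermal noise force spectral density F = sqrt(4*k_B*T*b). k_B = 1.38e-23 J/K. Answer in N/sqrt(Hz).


Step 1: Compute 4 * k_B * T * b
= 4 * 1.38e-23 * 342 * 6.5e-06
= 1.2271e-25 N^2/Hz
Step 2: F_noise = sqrt(1.2271e-25)
F_noise = 3.50e-13 N/sqrt(Hz)


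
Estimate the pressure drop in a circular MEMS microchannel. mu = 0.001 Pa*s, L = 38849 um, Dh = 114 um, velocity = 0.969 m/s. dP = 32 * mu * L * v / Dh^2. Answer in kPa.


Step 1: Convert to SI: L = 38849e-6 m, Dh = 114e-6 m
Step 2: dP = 32 * 0.001 * 38849e-6 * 0.969 / (114e-6)^2
Step 3: dP = 92692.35 Pa
Step 4: Convert to kPa: dP = 92.69 kPa


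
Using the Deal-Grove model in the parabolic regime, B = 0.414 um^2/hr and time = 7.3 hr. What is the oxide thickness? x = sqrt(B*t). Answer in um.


Step 1: Compute B*t = 0.414 * 7.3 = 3.0222
Step 2: x = sqrt(3.0222)
x = 1.738 um


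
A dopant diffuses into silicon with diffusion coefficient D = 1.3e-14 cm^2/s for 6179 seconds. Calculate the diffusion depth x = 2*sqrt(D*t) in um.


Step 1: Compute D*t = 1.3e-14 * 6179 = 8.0327e-11 cm^2
Step 2: sqrt(D*t) = 8.9625e-06 cm
Step 3: x = 2 * 8.9625e-06 cm = 1.7925e-05 cm
Step 4: Convert to um (1 cm = 1e4 um): x = 0.179 um


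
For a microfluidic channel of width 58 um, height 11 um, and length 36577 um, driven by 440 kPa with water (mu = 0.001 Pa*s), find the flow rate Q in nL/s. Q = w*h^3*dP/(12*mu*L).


Step 1: Convert all dimensions to SI (meters).
w = 58e-6 m, h = 11e-6 m, L = 36577e-6 m, dP = 440e3 Pa
Step 2: Q = w * h^3 * dP / (12 * mu * L)
Q = 58e-6 * (11e-6)^3 * 440e3 / (12 * 0.001 * 36577e-6) = 7.738725e-11 m^3/s
Step 3: Convert Q from m^3/s to nL/s (1 m^3 = 1e12 nL, so multiply by 1e12).
Q = 77.387 nL/s


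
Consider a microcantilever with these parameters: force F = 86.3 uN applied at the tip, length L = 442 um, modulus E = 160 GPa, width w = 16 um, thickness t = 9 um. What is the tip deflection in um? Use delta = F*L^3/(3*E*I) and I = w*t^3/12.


Step 1: Calculate the second moment of area.
I = w * t^3 / 12 = 16 * 9^3 / 12 = 972.0 um^4
Step 2: Convert E to consistent units (1 GPa = 1000 uN/um^2).
E = 160 GPa = 160000 uN/um^2
Step 3: Calculate tip deflection.
delta = F * L^3 / (3 * E * I)
delta = 86.3 * 442^3 / (3 * 160000 * 972.0)
delta = 15.9724 um


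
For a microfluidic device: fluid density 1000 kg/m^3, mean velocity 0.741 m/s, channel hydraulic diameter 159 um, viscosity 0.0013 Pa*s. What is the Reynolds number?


Step 1: Convert Dh to meters: Dh = 159e-6 m
Step 2: Re = rho * v * Dh / mu
Re = 1000 * 0.741 * 159e-6 / 0.0013
Re = 90.63


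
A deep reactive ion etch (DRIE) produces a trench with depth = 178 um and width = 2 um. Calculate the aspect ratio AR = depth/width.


Step 1: AR = depth / width
Step 2: AR = 178 / 2
AR = 89.0


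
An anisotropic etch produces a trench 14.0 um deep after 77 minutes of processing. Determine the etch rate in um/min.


Step 1: Etch rate = depth / time
Step 2: rate = 14.0 / 77
rate = 0.182 um/min


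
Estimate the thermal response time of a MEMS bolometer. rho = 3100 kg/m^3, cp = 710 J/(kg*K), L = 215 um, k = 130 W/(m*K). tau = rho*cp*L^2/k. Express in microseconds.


Step 1: Convert L to m: L = 215e-6 m
Step 2: L^2 = (215e-6)^2 = 4.6225e-08 m^2
Step 3: tau = 3100 * 710 * 4.6225e-08 / 130 = 7.8262481e-04 s
Step 4: Convert to microseconds (multiply by 1e6).
tau = 782.625 us


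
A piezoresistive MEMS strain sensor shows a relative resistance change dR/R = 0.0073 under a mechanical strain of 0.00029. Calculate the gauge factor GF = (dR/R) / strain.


Step 1: Identify values.
dR/R = 0.0073, strain = 0.00029
Step 2: GF = (dR/R) / strain = 0.0073 / 0.00029
GF = 25.2


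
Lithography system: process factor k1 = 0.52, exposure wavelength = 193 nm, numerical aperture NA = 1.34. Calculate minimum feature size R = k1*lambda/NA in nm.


Step 1: Identify values: k1 = 0.52, lambda = 193 nm, NA = 1.34
Step 2: R = k1 * lambda / NA
R = 0.52 * 193 / 1.34
R = 74.9 nm


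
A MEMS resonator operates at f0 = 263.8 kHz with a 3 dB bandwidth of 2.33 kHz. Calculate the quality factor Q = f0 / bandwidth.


Step 1: Q = f0 / bandwidth
Step 2: Q = 263.8 / 2.33
Q = 113.2


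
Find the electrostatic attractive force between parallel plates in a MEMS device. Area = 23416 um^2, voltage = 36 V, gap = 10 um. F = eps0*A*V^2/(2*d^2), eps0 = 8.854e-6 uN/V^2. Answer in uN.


Step 1: Identify parameters.
eps0 = 8.854e-6 uN/V^2, A = 23416 um^2, V = 36 V, d = 10 um
Step 2: Compute V^2 = 36^2 = 1296
Step 3: Compute d^2 = 10^2 = 100
Step 4: F = 0.5 * 8.854e-6 * 23416 * 1296 / 100
F = 1.343 uN


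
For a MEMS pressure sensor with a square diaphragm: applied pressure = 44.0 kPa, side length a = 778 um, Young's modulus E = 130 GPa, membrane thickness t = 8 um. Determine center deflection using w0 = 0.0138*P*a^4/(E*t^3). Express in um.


Step 1: Convert pressure to compatible units (E is in GPa, so P in GPa).
P = 44.0 kPa = 44.0e-6 GPa
Step 2: Compute numerator: 0.0138 * P * a^4.
a^4 = 778^4 = 366368720656
numerator = 0.0138 * 44.0e-6 * 366368720656 = 2.224591e+05
Step 3: Compute denominator: E * t^3 = 130 * 8^3 = 66560
Step 4: w0 = numerator / denominator = 2.224591e+05 / 66560 = 3.3422 um


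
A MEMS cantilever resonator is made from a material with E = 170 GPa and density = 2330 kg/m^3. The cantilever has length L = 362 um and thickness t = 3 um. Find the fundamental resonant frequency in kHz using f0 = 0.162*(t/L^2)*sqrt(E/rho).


Step 1: Convert units to SI.
t_SI = 3e-6 m, L_SI = 362e-6 m
Step 2: Calculate sqrt(E/rho).
sqrt(170e9 / 2330) = 8541.74 m/s
Step 3: Compute f0.
f0 = 0.162 * 3e-6 / (362e-6)^2 * 8541.74 = 31678.6 Hz = 31.68 kHz


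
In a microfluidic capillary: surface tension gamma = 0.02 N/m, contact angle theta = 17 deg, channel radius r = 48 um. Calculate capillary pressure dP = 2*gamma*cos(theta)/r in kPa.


Step 1: cos(17 deg) = 0.9563
Step 2: Convert r to m: r = 48e-6 m
Step 3: dP = 2 * 0.02 * 0.9563 / 48e-6 = 796.9 Pa
Step 4: Convert Pa to kPa (divide by 1000).
dP = 0.8 kPa


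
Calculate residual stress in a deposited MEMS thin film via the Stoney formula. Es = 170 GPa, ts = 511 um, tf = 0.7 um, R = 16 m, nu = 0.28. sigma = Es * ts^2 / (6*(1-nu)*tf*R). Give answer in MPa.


Step 1: Compute numerator: Es * ts^2 = 170 * 511^2 = 44390570 (GPa*um^2)
Step 2: Compute denominator (R in um): 6*(1-nu)*tf*R = 6*0.72*0.7*16e6 = 48384000.0 (um^2)
Step 3: sigma (GPa) = 44390570 / 48384000.0 = 9.17464e-01 GPa
Step 4: Convert to MPa (x1000): sigma = 917.5 MPa


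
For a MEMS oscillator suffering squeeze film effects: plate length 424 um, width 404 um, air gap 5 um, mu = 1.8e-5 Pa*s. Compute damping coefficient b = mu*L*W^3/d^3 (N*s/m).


Step 1: Convert to SI.
L = 424e-6 m, W = 404e-6 m, d = 5e-6 m
Step 2: W^3 = (404e-6)^3 = 6.59e-11 m^3
Step 3: d^3 = (5e-6)^3 = 1.25e-16 m^3
Step 4: b = 1.8e-5 * 424e-6 * 6.59e-11 / 1.25e-16
b = 4.03e-03 N*s/m


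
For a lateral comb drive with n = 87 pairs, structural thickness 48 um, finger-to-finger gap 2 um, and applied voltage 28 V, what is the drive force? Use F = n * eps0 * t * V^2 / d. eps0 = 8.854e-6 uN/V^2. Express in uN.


Step 1: Parameters: n=87, eps0=8.854e-6 uN/V^2, t=48 um, V=28 V, d=2 um
Step 2: V^2 = 784
Step 3: F = 87 * 8.854e-6 * 48 * 784 / 2
F = 14.494 uN


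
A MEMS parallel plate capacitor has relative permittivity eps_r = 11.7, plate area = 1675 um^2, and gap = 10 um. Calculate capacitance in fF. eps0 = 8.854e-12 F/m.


Step 1: Convert area to m^2: A = 1675e-12 m^2
Step 2: Convert gap to m: d = 10e-6 m
Step 3: C = eps0 * eps_r * A / d
C = 8.854e-12 * 11.7 * 1675e-12 / 10e-6
Step 4: Convert to fF (multiply by 1e15).
C = 17.35 fF


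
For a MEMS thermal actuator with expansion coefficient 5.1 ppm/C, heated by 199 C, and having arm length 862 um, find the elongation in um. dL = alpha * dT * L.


Step 1: Convert CTE: alpha = 5.1 ppm/C = 5.1e-6 /C
Step 2: dL = 5.1e-6 * 199 * 862
dL = 0.8748 um


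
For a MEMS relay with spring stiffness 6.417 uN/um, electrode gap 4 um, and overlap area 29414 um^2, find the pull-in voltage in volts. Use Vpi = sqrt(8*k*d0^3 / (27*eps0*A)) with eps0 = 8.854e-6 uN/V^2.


Step 1: Compute numerator: 8 * k * d0^3 = 8 * 6.417 * 4^3 = 3285.504
Step 2: Compute denominator: 27 * eps0 * A = 27 * 8.854e-6 * 29414 = 7.031652
Step 3: Vpi = sqrt(3285.504 / 7.031652)
Vpi = 21.62 V


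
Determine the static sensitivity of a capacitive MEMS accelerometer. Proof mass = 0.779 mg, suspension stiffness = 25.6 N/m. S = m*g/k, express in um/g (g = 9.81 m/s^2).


Step 1: Convert mass: m = 0.779 mg = 7.79e-07 kg
Step 2: S = m * g / k = 7.79e-07 * 9.81 / 25.6
Step 3: S = 2.99e-07 m/g
Step 4: Convert to um/g: S = 0.299 um/g


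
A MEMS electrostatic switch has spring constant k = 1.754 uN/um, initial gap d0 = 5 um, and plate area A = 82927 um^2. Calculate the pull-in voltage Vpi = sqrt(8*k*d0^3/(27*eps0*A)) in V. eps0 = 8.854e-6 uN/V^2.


Step 1: Compute numerator: 8 * k * d0^3 = 8 * 1.754 * 5^3 = 1754.0
Step 2: Compute denominator: 27 * eps0 * A = 27 * 8.854e-6 * 82927 = 19.824363
Step 3: Vpi = sqrt(1754.0 / 19.824363)
Vpi = 9.41 V


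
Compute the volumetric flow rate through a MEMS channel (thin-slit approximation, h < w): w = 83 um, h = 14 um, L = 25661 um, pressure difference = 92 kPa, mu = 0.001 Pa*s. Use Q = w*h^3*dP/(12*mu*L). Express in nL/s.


Step 1: Convert all dimensions to SI (meters).
w = 83e-6 m, h = 14e-6 m, L = 25661e-6 m, dP = 92e3 Pa
Step 2: Q = w * h^3 * dP / (12 * mu * L)
Q = 83e-6 * (14e-6)^3 * 92e3 / (12 * 0.001 * 25661e-6) = 6.804484e-11 m^3/s
Step 3: Convert Q from m^3/s to nL/s (1 m^3 = 1e12 nL, so multiply by 1e12).
Q = 68.045 nL/s


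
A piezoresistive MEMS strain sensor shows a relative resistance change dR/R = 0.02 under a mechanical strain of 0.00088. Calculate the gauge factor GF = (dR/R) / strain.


Step 1: Identify values.
dR/R = 0.02, strain = 0.00088
Step 2: GF = (dR/R) / strain = 0.02 / 0.00088
GF = 22.7


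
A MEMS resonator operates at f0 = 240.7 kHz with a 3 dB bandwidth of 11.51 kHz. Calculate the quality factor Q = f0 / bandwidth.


Step 1: Q = f0 / bandwidth
Step 2: Q = 240.7 / 11.51
Q = 20.9


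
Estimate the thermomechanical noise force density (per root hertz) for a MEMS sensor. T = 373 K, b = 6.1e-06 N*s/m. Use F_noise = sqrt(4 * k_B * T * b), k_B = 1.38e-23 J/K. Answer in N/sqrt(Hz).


Step 1: Compute 4 * k_B * T * b
= 4 * 1.38e-23 * 373 * 6.1e-06
= 1.2560e-25 N^2/Hz
Step 2: F_noise = sqrt(1.2560e-25)
F_noise = 3.54e-13 N/sqrt(Hz)


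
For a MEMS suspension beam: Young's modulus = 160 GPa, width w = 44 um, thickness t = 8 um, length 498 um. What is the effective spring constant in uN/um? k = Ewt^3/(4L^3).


Step 1: Convert E to consistent units (1 GPa = 1000 uN/um^2).
E = 160 GPa = 160000 uN/um^2
Step 2: Compute t^3 = 8^3 = 512
Step 3: Compute L^3 = 498^3 = 123505992
Step 4: k = 160000 * 44 * 512 / (4 * 123505992)
k = 7.2962 uN/um


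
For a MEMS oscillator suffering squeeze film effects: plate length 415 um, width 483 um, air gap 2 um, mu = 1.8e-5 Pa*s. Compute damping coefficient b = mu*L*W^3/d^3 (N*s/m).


Step 1: Convert to SI.
L = 415e-6 m, W = 483e-6 m, d = 2e-6 m
Step 2: W^3 = (483e-6)^3 = 1.13e-10 m^3
Step 3: d^3 = (2e-6)^3 = 8.00e-18 m^3
Step 4: b = 1.8e-5 * 415e-6 * 1.13e-10 / 8.00e-18
b = 1.05e-01 N*s/m


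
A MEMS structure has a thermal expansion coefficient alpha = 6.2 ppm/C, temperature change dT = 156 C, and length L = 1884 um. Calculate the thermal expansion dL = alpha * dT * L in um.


Step 1: Convert CTE: alpha = 6.2 ppm/C = 6.2e-6 /C
Step 2: dL = 6.2e-6 * 156 * 1884
dL = 1.8222 um


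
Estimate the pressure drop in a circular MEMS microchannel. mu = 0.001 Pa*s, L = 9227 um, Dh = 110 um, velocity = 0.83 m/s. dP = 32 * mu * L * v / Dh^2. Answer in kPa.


Step 1: Convert to SI: L = 9227e-6 m, Dh = 110e-6 m
Step 2: dP = 32 * 0.001 * 9227e-6 * 0.83 / (110e-6)^2
Step 3: dP = 20253.65 Pa
Step 4: Convert to kPa: dP = 20.25 kPa


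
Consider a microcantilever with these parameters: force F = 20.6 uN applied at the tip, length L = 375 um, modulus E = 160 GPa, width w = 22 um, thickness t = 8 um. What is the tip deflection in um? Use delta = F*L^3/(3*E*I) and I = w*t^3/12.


Step 1: Calculate the second moment of area.
I = w * t^3 / 12 = 22 * 8^3 / 12 = 938.6667 um^4
Step 2: Convert E to consistent units (1 GPa = 1000 uN/um^2).
E = 160 GPa = 160000 uN/um^2
Step 3: Calculate tip deflection.
delta = F * L^3 / (3 * E * I)
delta = 20.6 * 375^3 / (3 * 160000 * 938.6667)
delta = 2.4111 um


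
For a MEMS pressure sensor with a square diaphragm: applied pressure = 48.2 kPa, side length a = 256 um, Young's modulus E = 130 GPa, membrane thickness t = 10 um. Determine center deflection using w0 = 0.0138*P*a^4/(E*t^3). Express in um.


Step 1: Convert pressure to compatible units (E is in GPa, so P in GPa).
P = 48.2 kPa = 48.2e-6 GPa
Step 2: Compute numerator: 0.0138 * P * a^4.
a^4 = 256^4 = 4294967296
numerator = 0.0138 * 48.2e-6 * 4294967296 = 2.857e+03
Step 3: Compute denominator: E * t^3 = 130 * 10^3 = 130000
Step 4: w0 = numerator / denominator = 2.857e+03 / 130000 = 0.022 um


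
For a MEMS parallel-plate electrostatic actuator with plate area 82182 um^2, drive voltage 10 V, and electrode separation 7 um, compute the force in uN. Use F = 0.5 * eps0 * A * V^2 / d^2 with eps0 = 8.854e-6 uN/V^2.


Step 1: Identify parameters.
eps0 = 8.854e-6 uN/V^2, A = 82182 um^2, V = 10 V, d = 7 um
Step 2: Compute V^2 = 10^2 = 100
Step 3: Compute d^2 = 7^2 = 49
Step 4: F = 0.5 * 8.854e-6 * 82182 * 100 / 49
F = 0.742 uN


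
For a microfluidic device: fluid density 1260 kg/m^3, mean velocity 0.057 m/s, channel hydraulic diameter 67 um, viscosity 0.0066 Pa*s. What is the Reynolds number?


Step 1: Convert Dh to meters: Dh = 67e-6 m
Step 2: Re = rho * v * Dh / mu
Re = 1260 * 0.057 * 67e-6 / 0.0066
Re = 0.729


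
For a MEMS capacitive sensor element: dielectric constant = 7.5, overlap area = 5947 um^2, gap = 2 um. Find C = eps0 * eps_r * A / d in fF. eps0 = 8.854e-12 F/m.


Step 1: Convert area to m^2: A = 5947e-12 m^2
Step 2: Convert gap to m: d = 2e-6 m
Step 3: C = eps0 * eps_r * A / d
C = 8.854e-12 * 7.5 * 5947e-12 / 2e-6
Step 4: Convert to fF (multiply by 1e15).
C = 197.46 fF


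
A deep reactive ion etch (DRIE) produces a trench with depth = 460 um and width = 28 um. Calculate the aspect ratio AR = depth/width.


Step 1: AR = depth / width
Step 2: AR = 460 / 28
AR = 16.4


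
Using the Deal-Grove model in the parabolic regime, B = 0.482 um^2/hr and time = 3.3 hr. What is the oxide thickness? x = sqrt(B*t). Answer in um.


Step 1: Compute B*t = 0.482 * 3.3 = 1.5906
Step 2: x = sqrt(1.5906)
x = 1.261 um


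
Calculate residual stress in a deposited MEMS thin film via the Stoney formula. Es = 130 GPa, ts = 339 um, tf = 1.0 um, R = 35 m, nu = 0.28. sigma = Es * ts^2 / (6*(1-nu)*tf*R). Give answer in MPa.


Step 1: Compute numerator: Es * ts^2 = 130 * 339^2 = 14939730 (GPa*um^2)
Step 2: Compute denominator (R in um): 6*(1-nu)*tf*R = 6*0.72*1.0*35e6 = 151200000.0 (um^2)
Step 3: sigma (GPa) = 14939730 / 151200000.0 = 9.8808e-02 GPa
Step 4: Convert to MPa (x1000): sigma = 98.8 MPa


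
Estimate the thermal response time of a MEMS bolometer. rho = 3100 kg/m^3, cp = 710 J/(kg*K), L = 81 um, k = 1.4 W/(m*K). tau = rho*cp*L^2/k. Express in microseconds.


Step 1: Convert L to m: L = 81e-6 m
Step 2: L^2 = (81e-6)^2 = 6.561e-09 m^2
Step 3: tau = 3100 * 710 * 6.561e-09 / 1.4 = 1.031482929e-02 s
Step 4: Convert to microseconds (multiply by 1e6).
tau = 10314.829 us


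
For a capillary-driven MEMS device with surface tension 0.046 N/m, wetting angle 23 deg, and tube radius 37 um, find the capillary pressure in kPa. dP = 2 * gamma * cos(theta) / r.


Step 1: cos(23 deg) = 0.9205
Step 2: Convert r to m: r = 37e-6 m
Step 3: dP = 2 * 0.046 * 0.9205 / 37e-6 = 2288.8 Pa
Step 4: Convert Pa to kPa (divide by 1000).
dP = 2.29 kPa


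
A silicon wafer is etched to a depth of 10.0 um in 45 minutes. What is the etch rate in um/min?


Step 1: Etch rate = depth / time
Step 2: rate = 10.0 / 45
rate = 0.222 um/min


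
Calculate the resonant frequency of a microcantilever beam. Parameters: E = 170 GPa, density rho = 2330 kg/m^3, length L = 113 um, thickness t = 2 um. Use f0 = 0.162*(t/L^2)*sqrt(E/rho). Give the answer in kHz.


Step 1: Convert units to SI.
t_SI = 2e-6 m, L_SI = 113e-6 m
Step 2: Calculate sqrt(E/rho).
sqrt(170e9 / 2330) = 8541.74 m/s
Step 3: Compute f0.
f0 = 0.162 * 2e-6 / (113e-6)^2 * 8541.74 = 216737.7 Hz = 216.74 kHz


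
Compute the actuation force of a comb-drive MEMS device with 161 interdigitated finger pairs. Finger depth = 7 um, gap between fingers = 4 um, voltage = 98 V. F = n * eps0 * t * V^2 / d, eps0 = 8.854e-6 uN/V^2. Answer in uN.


Step 1: Parameters: n=161, eps0=8.854e-6 uN/V^2, t=7 um, V=98 V, d=4 um
Step 2: V^2 = 9604
Step 3: F = 161 * 8.854e-6 * 7 * 9604 / 4
F = 23.958 uN


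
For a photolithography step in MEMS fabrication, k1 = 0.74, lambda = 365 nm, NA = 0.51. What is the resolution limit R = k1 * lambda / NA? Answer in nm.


Step 1: Identify values: k1 = 0.74, lambda = 365 nm, NA = 0.51
Step 2: R = k1 * lambda / NA
R = 0.74 * 365 / 0.51
R = 529.6 nm


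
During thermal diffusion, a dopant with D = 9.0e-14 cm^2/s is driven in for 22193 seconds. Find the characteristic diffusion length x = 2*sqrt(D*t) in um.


Step 1: Compute D*t = 9.0e-14 * 22193 = 1.99737e-09 cm^2
Step 2: sqrt(D*t) = 4.4692e-05 cm
Step 3: x = 2 * 4.4692e-05 cm = 8.9384e-05 cm
Step 4: Convert to um (1 cm = 1e4 um): x = 0.894 um


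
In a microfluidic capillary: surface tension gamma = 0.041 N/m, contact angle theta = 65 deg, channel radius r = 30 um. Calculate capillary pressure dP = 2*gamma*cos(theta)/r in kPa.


Step 1: cos(65 deg) = 0.4226
Step 2: Convert r to m: r = 30e-6 m
Step 3: dP = 2 * 0.041 * 0.4226 / 30e-6 = 1155.1 Pa
Step 4: Convert Pa to kPa (divide by 1000).
dP = 1.16 kPa


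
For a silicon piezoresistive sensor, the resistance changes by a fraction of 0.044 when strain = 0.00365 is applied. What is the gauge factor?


Step 1: Identify values.
dR/R = 0.044, strain = 0.00365
Step 2: GF = (dR/R) / strain = 0.044 / 0.00365
GF = 12.1


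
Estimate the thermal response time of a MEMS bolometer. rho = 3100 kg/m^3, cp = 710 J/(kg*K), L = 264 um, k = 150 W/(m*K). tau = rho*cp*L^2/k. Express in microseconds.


Step 1: Convert L to m: L = 264e-6 m
Step 2: L^2 = (264e-6)^2 = 6.9696e-08 m^2
Step 3: tau = 3100 * 710 * 6.9696e-08 / 150 = 1.02267264e-03 s
Step 4: Convert to microseconds (multiply by 1e6).
tau = 1022.673 us


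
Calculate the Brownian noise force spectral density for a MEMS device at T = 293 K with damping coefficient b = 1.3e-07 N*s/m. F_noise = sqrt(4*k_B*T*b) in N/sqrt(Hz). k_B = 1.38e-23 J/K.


Step 1: Compute 4 * k_B * T * b
= 4 * 1.38e-23 * 293 * 1.3e-07
= 2.1026e-27 N^2/Hz
Step 2: F_noise = sqrt(2.1026e-27)
F_noise = 4.59e-14 N/sqrt(Hz)


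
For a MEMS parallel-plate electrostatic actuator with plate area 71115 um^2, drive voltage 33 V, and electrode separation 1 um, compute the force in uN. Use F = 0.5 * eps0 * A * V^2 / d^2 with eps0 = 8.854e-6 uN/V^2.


Step 1: Identify parameters.
eps0 = 8.854e-6 uN/V^2, A = 71115 um^2, V = 33 V, d = 1 um
Step 2: Compute V^2 = 33^2 = 1089
Step 3: Compute d^2 = 1^2 = 1
Step 4: F = 0.5 * 8.854e-6 * 71115 * 1089 / 1
F = 342.846 uN


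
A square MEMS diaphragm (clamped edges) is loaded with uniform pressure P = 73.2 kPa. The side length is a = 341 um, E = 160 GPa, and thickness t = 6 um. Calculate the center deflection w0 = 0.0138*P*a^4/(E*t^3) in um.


Step 1: Convert pressure to compatible units (E is in GPa, so P in GPa).
P = 73.2 kPa = 73.2e-6 GPa
Step 2: Compute numerator: 0.0138 * P * a^4.
a^4 = 341^4 = 13521270961
numerator = 0.0138 * 73.2e-6 * 13521270961 = 1.36586e+04
Step 3: Compute denominator: E * t^3 = 160 * 6^3 = 34560
Step 4: w0 = numerator / denominator = 1.36586e+04 / 34560 = 0.3952 um


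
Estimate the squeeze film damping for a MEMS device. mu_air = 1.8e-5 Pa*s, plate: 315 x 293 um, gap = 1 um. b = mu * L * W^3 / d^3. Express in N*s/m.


Step 1: Convert to SI.
L = 315e-6 m, W = 293e-6 m, d = 1e-6 m
Step 2: W^3 = (293e-6)^3 = 2.52e-11 m^3
Step 3: d^3 = (1e-6)^3 = 1.00e-18 m^3
Step 4: b = 1.8e-5 * 315e-6 * 2.52e-11 / 1.00e-18
b = 1.43e-01 N*s/m


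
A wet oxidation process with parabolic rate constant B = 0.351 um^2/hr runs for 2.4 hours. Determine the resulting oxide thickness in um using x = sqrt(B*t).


Step 1: Compute B*t = 0.351 * 2.4 = 0.8424
Step 2: x = sqrt(0.8424)
x = 0.918 um


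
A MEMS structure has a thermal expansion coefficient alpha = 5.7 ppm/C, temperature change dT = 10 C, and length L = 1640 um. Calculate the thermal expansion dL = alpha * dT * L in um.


Step 1: Convert CTE: alpha = 5.7 ppm/C = 5.7e-6 /C
Step 2: dL = 5.7e-6 * 10 * 1640
dL = 0.0935 um


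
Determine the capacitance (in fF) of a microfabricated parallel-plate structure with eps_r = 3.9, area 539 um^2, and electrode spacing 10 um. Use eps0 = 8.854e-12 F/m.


Step 1: Convert area to m^2: A = 539e-12 m^2
Step 2: Convert gap to m: d = 10e-6 m
Step 3: C = eps0 * eps_r * A / d
C = 8.854e-12 * 3.9 * 539e-12 / 10e-6
Step 4: Convert to fF (multiply by 1e15).
C = 1.86 fF


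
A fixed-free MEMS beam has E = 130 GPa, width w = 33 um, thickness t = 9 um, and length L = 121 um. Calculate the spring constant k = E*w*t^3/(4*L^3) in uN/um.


Step 1: Convert E to consistent units (1 GPa = 1000 uN/um^2).
E = 130 GPa = 130000 uN/um^2
Step 2: Compute t^3 = 9^3 = 729
Step 3: Compute L^3 = 121^3 = 1771561
Step 4: k = 130000 * 33 * 729 / (4 * 1771561)
k = 441.3354 uN/um


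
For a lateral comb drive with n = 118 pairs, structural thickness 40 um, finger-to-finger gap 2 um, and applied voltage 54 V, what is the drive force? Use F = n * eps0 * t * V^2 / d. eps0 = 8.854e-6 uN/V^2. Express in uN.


Step 1: Parameters: n=118, eps0=8.854e-6 uN/V^2, t=40 um, V=54 V, d=2 um
Step 2: V^2 = 2916
Step 3: F = 118 * 8.854e-6 * 40 * 2916 / 2
F = 60.931 uN


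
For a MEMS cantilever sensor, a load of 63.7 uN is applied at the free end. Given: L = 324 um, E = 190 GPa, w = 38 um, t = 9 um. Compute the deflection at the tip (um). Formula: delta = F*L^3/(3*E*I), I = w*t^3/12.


Step 1: Calculate the second moment of area.
I = w * t^3 / 12 = 38 * 9^3 / 12 = 2308.5 um^4
Step 2: Convert E to consistent units (1 GPa = 1000 uN/um^2).
E = 190 GPa = 190000 uN/um^2
Step 3: Calculate tip deflection.
delta = F * L^3 / (3 * E * I)
delta = 63.7 * 324^3 / (3 * 190000 * 2308.5)
delta = 1.6465 um


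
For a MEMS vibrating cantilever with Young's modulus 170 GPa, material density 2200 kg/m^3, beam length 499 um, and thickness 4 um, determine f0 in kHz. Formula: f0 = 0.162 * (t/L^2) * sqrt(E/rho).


Step 1: Convert units to SI.
t_SI = 4e-6 m, L_SI = 499e-6 m
Step 2: Calculate sqrt(E/rho).
sqrt(170e9 / 2200) = 8790.49 m/s
Step 3: Compute f0.
f0 = 0.162 * 4e-6 / (499e-6)^2 * 8790.49 = 22876.4 Hz = 22.88 kHz


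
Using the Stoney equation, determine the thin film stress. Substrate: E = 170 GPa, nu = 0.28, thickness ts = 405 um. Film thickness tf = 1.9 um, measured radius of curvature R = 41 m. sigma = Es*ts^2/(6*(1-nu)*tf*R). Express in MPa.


Step 1: Compute numerator: Es * ts^2 = 170 * 405^2 = 27884250 (GPa*um^2)
Step 2: Compute denominator (R in um): 6*(1-nu)*tf*R = 6*0.72*1.9*41e6 = 336528000.0 (um^2)
Step 3: sigma (GPa) = 27884250 / 336528000.0 = 8.2859e-02 GPa
Step 4: Convert to MPa (x1000): sigma = 82.9 MPa


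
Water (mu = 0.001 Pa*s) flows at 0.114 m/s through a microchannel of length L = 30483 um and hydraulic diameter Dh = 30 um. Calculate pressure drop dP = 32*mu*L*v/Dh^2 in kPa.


Step 1: Convert to SI: L = 30483e-6 m, Dh = 30e-6 m
Step 2: dP = 32 * 0.001 * 30483e-6 * 0.114 / (30e-6)^2
Step 3: dP = 123557.76 Pa
Step 4: Convert to kPa: dP = 123.56 kPa


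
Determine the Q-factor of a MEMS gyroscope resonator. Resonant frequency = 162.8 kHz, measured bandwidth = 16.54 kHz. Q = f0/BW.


Step 1: Q = f0 / bandwidth
Step 2: Q = 162.8 / 16.54
Q = 9.8


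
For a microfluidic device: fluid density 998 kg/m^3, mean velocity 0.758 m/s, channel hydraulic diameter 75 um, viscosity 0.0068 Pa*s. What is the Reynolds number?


Step 1: Convert Dh to meters: Dh = 75e-6 m
Step 2: Re = rho * v * Dh / mu
Re = 998 * 0.758 * 75e-6 / 0.0068
Re = 8.344


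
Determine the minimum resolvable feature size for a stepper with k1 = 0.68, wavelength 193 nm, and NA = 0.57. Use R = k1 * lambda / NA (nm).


Step 1: Identify values: k1 = 0.68, lambda = 193 nm, NA = 0.57
Step 2: R = k1 * lambda / NA
R = 0.68 * 193 / 0.57
R = 230.2 nm


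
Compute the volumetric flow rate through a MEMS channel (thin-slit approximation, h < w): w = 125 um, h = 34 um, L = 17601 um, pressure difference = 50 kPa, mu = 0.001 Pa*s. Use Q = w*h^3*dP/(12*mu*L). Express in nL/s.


Step 1: Convert all dimensions to SI (meters).
w = 125e-6 m, h = 34e-6 m, L = 17601e-6 m, dP = 50e3 Pa
Step 2: Q = w * h^3 * dP / (12 * mu * L)
Q = 125e-6 * (34e-6)^3 * 50e3 / (12 * 0.001 * 17601e-6) = 1.16304945e-09 m^3/s
Step 3: Convert Q from m^3/s to nL/s (1 m^3 = 1e12 nL, so multiply by 1e12).
Q = 1163.049 nL/s


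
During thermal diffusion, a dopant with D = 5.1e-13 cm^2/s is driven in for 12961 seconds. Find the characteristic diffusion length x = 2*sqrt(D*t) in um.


Step 1: Compute D*t = 5.1e-13 * 12961 = 6.61011e-09 cm^2
Step 2: sqrt(D*t) = 8.13026e-05 cm
Step 3: x = 2 * 8.13026e-05 cm = 1.626052e-04 cm
Step 4: Convert to um (1 cm = 1e4 um): x = 1.626 um


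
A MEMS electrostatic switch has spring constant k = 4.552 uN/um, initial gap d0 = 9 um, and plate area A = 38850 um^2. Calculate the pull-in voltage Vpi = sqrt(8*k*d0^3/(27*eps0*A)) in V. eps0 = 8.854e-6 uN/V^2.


Step 1: Compute numerator: 8 * k * d0^3 = 8 * 4.552 * 9^3 = 26547.264
Step 2: Compute denominator: 27 * eps0 * A = 27 * 8.854e-6 * 38850 = 9.287403
Step 3: Vpi = sqrt(26547.264 / 9.287403)
Vpi = 53.46 V


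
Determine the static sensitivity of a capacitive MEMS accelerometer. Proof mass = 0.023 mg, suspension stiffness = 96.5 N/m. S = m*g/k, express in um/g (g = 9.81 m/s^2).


Step 1: Convert mass: m = 0.023 mg = 2.30e-08 kg
Step 2: S = m * g / k = 2.30e-08 * 9.81 / 96.5
Step 3: S = 2.34e-09 m/g
Step 4: Convert to um/g: S = 0.002 um/g


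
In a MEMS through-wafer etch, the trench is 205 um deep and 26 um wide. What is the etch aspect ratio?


Step 1: AR = depth / width
Step 2: AR = 205 / 26
AR = 7.9


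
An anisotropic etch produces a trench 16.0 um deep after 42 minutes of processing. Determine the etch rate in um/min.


Step 1: Etch rate = depth / time
Step 2: rate = 16.0 / 42
rate = 0.381 um/min


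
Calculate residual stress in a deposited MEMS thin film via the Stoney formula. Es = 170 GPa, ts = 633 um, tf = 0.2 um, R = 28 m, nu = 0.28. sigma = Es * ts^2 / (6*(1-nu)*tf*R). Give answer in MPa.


Step 1: Compute numerator: Es * ts^2 = 170 * 633^2 = 68117130 (GPa*um^2)
Step 2: Compute denominator (R in um): 6*(1-nu)*tf*R = 6*0.72*0.2*28e6 = 24192000.0 (um^2)
Step 3: sigma (GPa) = 68117130 / 24192000.0 = 2.815688e+00 GPa
Step 4: Convert to MPa (x1000): sigma = 2815.7 MPa


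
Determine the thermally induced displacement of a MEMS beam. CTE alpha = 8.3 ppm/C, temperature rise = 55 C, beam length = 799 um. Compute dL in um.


Step 1: Convert CTE: alpha = 8.3 ppm/C = 8.3e-6 /C
Step 2: dL = 8.3e-6 * 55 * 799
dL = 0.3647 um


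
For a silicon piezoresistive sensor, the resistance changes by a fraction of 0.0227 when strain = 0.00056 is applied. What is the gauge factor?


Step 1: Identify values.
dR/R = 0.0227, strain = 0.00056
Step 2: GF = (dR/R) / strain = 0.0227 / 0.00056
GF = 40.5


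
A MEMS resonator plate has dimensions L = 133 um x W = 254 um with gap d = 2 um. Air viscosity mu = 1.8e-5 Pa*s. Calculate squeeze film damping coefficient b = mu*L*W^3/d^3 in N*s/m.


Step 1: Convert to SI.
L = 133e-6 m, W = 254e-6 m, d = 2e-6 m
Step 2: W^3 = (254e-6)^3 = 1.64e-11 m^3
Step 3: d^3 = (2e-6)^3 = 8.00e-18 m^3
Step 4: b = 1.8e-5 * 133e-6 * 1.64e-11 / 8.00e-18
b = 4.90e-03 N*s/m


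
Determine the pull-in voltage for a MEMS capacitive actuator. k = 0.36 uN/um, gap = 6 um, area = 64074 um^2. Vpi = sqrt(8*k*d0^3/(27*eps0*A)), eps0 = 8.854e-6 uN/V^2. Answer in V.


Step 1: Compute numerator: 8 * k * d0^3 = 8 * 0.36 * 6^3 = 622.08
Step 2: Compute denominator: 27 * eps0 * A = 27 * 8.854e-6 * 64074 = 15.317402
Step 3: Vpi = sqrt(622.08 / 15.317402)
Vpi = 6.37 V


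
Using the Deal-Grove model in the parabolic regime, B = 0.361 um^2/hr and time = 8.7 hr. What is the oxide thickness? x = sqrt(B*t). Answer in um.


Step 1: Compute B*t = 0.361 * 8.7 = 3.1407
Step 2: x = sqrt(3.1407)
x = 1.772 um


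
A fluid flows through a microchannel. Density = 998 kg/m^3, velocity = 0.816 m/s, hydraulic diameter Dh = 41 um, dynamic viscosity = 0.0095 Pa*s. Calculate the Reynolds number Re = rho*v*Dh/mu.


Step 1: Convert Dh to meters: Dh = 41e-6 m
Step 2: Re = rho * v * Dh / mu
Re = 998 * 0.816 * 41e-6 / 0.0095
Re = 3.515


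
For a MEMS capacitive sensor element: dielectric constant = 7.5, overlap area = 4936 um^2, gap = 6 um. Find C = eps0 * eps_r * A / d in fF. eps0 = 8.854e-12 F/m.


Step 1: Convert area to m^2: A = 4936e-12 m^2
Step 2: Convert gap to m: d = 6e-6 m
Step 3: C = eps0 * eps_r * A / d
C = 8.854e-12 * 7.5 * 4936e-12 / 6e-6
Step 4: Convert to fF (multiply by 1e15).
C = 54.63 fF


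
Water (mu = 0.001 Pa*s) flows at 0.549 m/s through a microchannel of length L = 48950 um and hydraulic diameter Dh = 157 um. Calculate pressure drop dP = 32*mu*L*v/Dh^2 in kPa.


Step 1: Convert to SI: L = 48950e-6 m, Dh = 157e-6 m
Step 2: dP = 32 * 0.001 * 48950e-6 * 0.549 / (157e-6)^2
Step 3: dP = 34887.97 Pa
Step 4: Convert to kPa: dP = 34.89 kPa


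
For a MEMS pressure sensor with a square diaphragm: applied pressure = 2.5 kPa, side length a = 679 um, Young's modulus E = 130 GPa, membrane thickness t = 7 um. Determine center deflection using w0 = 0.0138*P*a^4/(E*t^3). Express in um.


Step 1: Convert pressure to compatible units (E is in GPa, so P in GPa).
P = 2.5 kPa = 2.5e-6 GPa
Step 2: Compute numerator: 0.0138 * P * a^4.
a^4 = 679^4 = 212558803681
numerator = 0.0138 * 2.5e-6 * 212558803681 = 7.33328e+03
Step 3: Compute denominator: E * t^3 = 130 * 7^3 = 44590
Step 4: w0 = numerator / denominator = 7.33328e+03 / 44590 = 0.1645 um


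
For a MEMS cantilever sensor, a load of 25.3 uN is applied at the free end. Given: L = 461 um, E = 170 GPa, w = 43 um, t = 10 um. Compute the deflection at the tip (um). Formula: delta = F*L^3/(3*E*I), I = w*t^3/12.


Step 1: Calculate the second moment of area.
I = w * t^3 / 12 = 43 * 10^3 / 12 = 3583.3333 um^4
Step 2: Convert E to consistent units (1 GPa = 1000 uN/um^2).
E = 170 GPa = 170000 uN/um^2
Step 3: Calculate tip deflection.
delta = F * L^3 / (3 * E * I)
delta = 25.3 * 461^3 / (3 * 170000 * 3583.3333)
delta = 1.3563 um


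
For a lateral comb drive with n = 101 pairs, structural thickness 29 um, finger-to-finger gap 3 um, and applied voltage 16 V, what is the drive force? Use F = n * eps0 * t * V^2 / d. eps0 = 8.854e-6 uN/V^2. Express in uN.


Step 1: Parameters: n=101, eps0=8.854e-6 uN/V^2, t=29 um, V=16 V, d=3 um
Step 2: V^2 = 256
Step 3: F = 101 * 8.854e-6 * 29 * 256 / 3
F = 2.213 uN


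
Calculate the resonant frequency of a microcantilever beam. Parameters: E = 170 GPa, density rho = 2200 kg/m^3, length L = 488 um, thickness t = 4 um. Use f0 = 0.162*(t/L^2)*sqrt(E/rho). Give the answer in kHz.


Step 1: Convert units to SI.
t_SI = 4e-6 m, L_SI = 488e-6 m
Step 2: Calculate sqrt(E/rho).
sqrt(170e9 / 2200) = 8790.49 m/s
Step 3: Compute f0.
f0 = 0.162 * 4e-6 / (488e-6)^2 * 8790.49 = 23919.3 Hz = 23.92 kHz


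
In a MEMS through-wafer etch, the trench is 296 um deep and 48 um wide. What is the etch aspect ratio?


Step 1: AR = depth / width
Step 2: AR = 296 / 48
AR = 6.2


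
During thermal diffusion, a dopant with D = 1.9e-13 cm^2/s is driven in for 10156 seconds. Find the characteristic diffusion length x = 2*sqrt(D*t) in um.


Step 1: Compute D*t = 1.9e-13 * 10156 = 1.92964e-09 cm^2
Step 2: sqrt(D*t) = 4.3928e-05 cm
Step 3: x = 2 * 4.3928e-05 cm = 8.7856e-05 cm
Step 4: Convert to um (1 cm = 1e4 um): x = 0.879 um


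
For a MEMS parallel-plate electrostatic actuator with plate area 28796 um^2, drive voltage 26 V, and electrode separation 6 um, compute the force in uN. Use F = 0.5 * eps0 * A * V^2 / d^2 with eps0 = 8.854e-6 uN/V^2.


Step 1: Identify parameters.
eps0 = 8.854e-6 uN/V^2, A = 28796 um^2, V = 26 V, d = 6 um
Step 2: Compute V^2 = 26^2 = 676
Step 3: Compute d^2 = 6^2 = 36
Step 4: F = 0.5 * 8.854e-6 * 28796 * 676 / 36
F = 2.394 uN


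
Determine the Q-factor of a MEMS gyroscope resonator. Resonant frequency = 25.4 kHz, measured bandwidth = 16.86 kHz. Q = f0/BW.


Step 1: Q = f0 / bandwidth
Step 2: Q = 25.4 / 16.86
Q = 1.5


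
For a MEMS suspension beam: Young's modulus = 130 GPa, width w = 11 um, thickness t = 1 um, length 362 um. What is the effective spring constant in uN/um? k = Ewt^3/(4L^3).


Step 1: Convert E to consistent units (1 GPa = 1000 uN/um^2).
E = 130 GPa = 130000 uN/um^2
Step 2: Compute t^3 = 1^3 = 1
Step 3: Compute L^3 = 362^3 = 47437928
Step 4: k = 130000 * 11 * 1 / (4 * 47437928)
k = 0.0075 uN/um


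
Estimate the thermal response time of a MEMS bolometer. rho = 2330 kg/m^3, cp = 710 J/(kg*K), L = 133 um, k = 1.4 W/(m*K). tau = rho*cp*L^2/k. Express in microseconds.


Step 1: Convert L to m: L = 133e-6 m
Step 2: L^2 = (133e-6)^2 = 1.7689e-08 m^2
Step 3: tau = 2330 * 710 * 1.7689e-08 / 1.4 = 2.09020805e-02 s
Step 4: Convert to microseconds (multiply by 1e6).
tau = 20902.081 us


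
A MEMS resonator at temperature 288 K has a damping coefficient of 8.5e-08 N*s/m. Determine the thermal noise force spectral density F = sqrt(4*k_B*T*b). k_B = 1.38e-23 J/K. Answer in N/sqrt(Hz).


Step 1: Compute 4 * k_B * T * b
= 4 * 1.38e-23 * 288 * 8.5e-08
= 1.3513e-27 N^2/Hz
Step 2: F_noise = sqrt(1.3513e-27)
F_noise = 3.68e-14 N/sqrt(Hz)


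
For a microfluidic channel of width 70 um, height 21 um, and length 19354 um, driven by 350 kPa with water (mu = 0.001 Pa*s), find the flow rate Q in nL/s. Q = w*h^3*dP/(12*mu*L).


Step 1: Convert all dimensions to SI (meters).
w = 70e-6 m, h = 21e-6 m, L = 19354e-6 m, dP = 350e3 Pa
Step 2: Q = w * h^3 * dP / (12 * mu * L)
Q = 70e-6 * (21e-6)^3 * 350e3 / (12 * 0.001 * 19354e-6) = 9.7694921e-10 m^3/s
Step 3: Convert Q from m^3/s to nL/s (1 m^3 = 1e12 nL, so multiply by 1e12).
Q = 976.949 nL/s


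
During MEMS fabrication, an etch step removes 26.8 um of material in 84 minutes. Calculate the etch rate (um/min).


Step 1: Etch rate = depth / time
Step 2: rate = 26.8 / 84
rate = 0.319 um/min


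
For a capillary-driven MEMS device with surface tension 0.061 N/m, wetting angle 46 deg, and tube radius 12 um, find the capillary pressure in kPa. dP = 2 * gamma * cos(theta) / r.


Step 1: cos(46 deg) = 0.6947
Step 2: Convert r to m: r = 12e-6 m
Step 3: dP = 2 * 0.061 * 0.6947 / 12e-6 = 7062.8 Pa
Step 4: Convert Pa to kPa (divide by 1000).
dP = 7.06 kPa


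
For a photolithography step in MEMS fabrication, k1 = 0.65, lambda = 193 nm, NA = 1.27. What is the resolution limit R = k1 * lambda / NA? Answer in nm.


Step 1: Identify values: k1 = 0.65, lambda = 193 nm, NA = 1.27
Step 2: R = k1 * lambda / NA
R = 0.65 * 193 / 1.27
R = 98.8 nm


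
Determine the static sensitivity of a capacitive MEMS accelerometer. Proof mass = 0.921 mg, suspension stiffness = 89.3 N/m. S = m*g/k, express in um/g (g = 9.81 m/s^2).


Step 1: Convert mass: m = 0.921 mg = 9.21e-07 kg
Step 2: S = m * g / k = 9.21e-07 * 9.81 / 89.3
Step 3: S = 1.01e-07 m/g
Step 4: Convert to um/g: S = 0.101 um/g


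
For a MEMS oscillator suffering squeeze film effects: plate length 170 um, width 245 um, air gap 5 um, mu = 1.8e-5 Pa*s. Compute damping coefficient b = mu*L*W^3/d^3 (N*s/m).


Step 1: Convert to SI.
L = 170e-6 m, W = 245e-6 m, d = 5e-6 m
Step 2: W^3 = (245e-6)^3 = 1.47e-11 m^3
Step 3: d^3 = (5e-6)^3 = 1.25e-16 m^3
Step 4: b = 1.8e-5 * 170e-6 * 1.47e-11 / 1.25e-16
b = 3.60e-04 N*s/m


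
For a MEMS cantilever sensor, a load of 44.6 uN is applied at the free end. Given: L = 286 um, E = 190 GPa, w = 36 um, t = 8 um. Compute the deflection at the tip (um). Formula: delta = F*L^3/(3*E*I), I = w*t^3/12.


Step 1: Calculate the second moment of area.
I = w * t^3 / 12 = 36 * 8^3 / 12 = 1536.0 um^4
Step 2: Convert E to consistent units (1 GPa = 1000 uN/um^2).
E = 190 GPa = 190000 uN/um^2
Step 3: Calculate tip deflection.
delta = F * L^3 / (3 * E * I)
delta = 44.6 * 286^3 / (3 * 190000 * 1536.0)
delta = 1.1917 um


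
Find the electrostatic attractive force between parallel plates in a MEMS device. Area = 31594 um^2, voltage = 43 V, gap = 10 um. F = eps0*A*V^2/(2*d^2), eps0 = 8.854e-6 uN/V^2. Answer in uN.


Step 1: Identify parameters.
eps0 = 8.854e-6 uN/V^2, A = 31594 um^2, V = 43 V, d = 10 um
Step 2: Compute V^2 = 43^2 = 1849
Step 3: Compute d^2 = 10^2 = 100
Step 4: F = 0.5 * 8.854e-6 * 31594 * 1849 / 100
F = 2.586 uN


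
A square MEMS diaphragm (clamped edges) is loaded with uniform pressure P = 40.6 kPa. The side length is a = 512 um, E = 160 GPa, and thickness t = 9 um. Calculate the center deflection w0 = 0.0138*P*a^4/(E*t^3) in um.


Step 1: Convert pressure to compatible units (E is in GPa, so P in GPa).
P = 40.6 kPa = 40.6e-6 GPa
Step 2: Compute numerator: 0.0138 * P * a^4.
a^4 = 512^4 = 68719476736
numerator = 0.0138 * 40.6e-6 * 68719476736 = 3.85021e+04
Step 3: Compute denominator: E * t^3 = 160 * 9^3 = 116640
Step 4: w0 = numerator / denominator = 3.85021e+04 / 116640 = 0.3301 um


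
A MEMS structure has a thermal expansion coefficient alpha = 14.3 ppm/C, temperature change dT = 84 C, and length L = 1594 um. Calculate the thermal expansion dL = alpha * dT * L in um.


Step 1: Convert CTE: alpha = 14.3 ppm/C = 14.3e-6 /C
Step 2: dL = 14.3e-6 * 84 * 1594
dL = 1.9147 um


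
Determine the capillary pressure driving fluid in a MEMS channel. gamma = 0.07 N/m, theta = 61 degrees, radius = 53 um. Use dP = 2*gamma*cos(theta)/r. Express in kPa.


Step 1: cos(61 deg) = 0.4848
Step 2: Convert r to m: r = 53e-6 m
Step 3: dP = 2 * 0.07 * 0.4848 / 53e-6 = 1280.6 Pa
Step 4: Convert Pa to kPa (divide by 1000).
dP = 1.28 kPa


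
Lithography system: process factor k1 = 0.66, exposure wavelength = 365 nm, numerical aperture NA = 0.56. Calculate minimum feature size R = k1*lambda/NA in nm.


Step 1: Identify values: k1 = 0.66, lambda = 365 nm, NA = 0.56
Step 2: R = k1 * lambda / NA
R = 0.66 * 365 / 0.56
R = 430.2 nm


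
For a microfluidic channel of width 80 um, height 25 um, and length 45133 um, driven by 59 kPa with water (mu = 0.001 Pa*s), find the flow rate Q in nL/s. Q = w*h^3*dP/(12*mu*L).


Step 1: Convert all dimensions to SI (meters).
w = 80e-6 m, h = 25e-6 m, L = 45133e-6 m, dP = 59e3 Pa
Step 2: Q = w * h^3 * dP / (12 * mu * L)
Q = 80e-6 * (25e-6)^3 * 59e3 / (12 * 0.001 * 45133e-6) = 1.3617161e-10 m^3/s
Step 3: Convert Q from m^3/s to nL/s (1 m^3 = 1e12 nL, so multiply by 1e12).
Q = 136.172 nL/s
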